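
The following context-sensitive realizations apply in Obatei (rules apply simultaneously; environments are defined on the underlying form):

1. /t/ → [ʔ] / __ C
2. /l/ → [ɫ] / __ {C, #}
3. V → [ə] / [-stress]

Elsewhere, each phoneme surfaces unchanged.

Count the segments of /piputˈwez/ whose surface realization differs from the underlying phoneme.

3

Segments that undergo a rule: /i/ → [ə] (rule 3); /u/ → [ə] (rule 3); /t/ → [ʔ] (rule 1).
All other segments surface unchanged.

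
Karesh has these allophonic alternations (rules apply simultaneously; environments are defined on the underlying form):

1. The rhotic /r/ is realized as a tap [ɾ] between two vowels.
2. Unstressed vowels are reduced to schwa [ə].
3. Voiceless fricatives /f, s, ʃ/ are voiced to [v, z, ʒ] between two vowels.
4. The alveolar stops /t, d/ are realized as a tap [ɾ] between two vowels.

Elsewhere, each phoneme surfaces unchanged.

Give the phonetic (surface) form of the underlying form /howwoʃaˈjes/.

[həwwəʒəˈjes]

/h/ (word-initial): no rule targets it → [h].
/o/ meets the environment for rule 2 (in an unstressed syllable) → [ə].
/w/ stays [w].
/w/ (between /w/ and /o/): no rule targets it → [w].
/o/ (between /w/ and /ʃ/) occurs in an unstressed syllable → [ə] by rule 2.
/ʃ/ (between /o/ and /a/) occurs between two vowels → [ʒ] by rule 3.
/a/ meets the environment for rule 2 (in an unstressed syllable) → [ə].
/j/ (between /a/ and /e/) is unaffected → [j].
/e/ (between /j/ and /s/) is in the target of rule 2 but the environment (in an unstressed syllable) is not met → [e].
/s/ — word-final; rule 3 does not apply here → [s].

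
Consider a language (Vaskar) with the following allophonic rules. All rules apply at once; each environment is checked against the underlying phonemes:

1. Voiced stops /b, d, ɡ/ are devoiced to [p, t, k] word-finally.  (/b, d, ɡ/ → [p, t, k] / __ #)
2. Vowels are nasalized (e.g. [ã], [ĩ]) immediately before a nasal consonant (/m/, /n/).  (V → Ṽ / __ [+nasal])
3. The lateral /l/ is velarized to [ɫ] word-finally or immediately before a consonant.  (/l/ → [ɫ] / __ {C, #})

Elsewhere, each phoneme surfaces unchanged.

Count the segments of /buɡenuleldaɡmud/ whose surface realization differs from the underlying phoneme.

3

Segments that undergo a rule: /e/ → [ẽ] (rule 2); /l/ → [ɫ] (rule 3); /d/ → [t] (rule 1).
All other segments surface unchanged.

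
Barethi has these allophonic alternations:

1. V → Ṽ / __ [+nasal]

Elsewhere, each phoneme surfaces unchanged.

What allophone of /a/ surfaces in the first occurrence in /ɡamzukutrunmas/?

[ã]

Rule 1 applies to /a/ (between /ɡ/ and /m/: before a nasal consonant) → [ã].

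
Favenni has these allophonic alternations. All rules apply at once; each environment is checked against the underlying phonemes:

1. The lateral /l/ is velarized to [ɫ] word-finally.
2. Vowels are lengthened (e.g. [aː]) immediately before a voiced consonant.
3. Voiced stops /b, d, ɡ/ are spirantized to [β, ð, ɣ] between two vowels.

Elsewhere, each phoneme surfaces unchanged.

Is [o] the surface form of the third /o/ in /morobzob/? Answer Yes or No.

/o/ (between /z/ and /b/): before a voiced consonant, so rule 2 applies → [oː].
The actual realization is [oː], not [o].

No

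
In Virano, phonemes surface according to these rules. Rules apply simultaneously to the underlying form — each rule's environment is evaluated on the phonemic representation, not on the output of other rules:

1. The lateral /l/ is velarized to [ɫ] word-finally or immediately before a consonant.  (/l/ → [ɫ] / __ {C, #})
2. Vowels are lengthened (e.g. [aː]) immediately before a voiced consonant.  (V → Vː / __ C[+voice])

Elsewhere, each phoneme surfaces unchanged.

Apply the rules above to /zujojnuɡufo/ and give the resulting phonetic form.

[zuːjoːjnuːɡufo]

/z/ (word-initial): no rule targets it → [z].
/u/ (between /z/ and /j/): before a voiced consonant, so rule 2 applies → [uː].
/j/ — not in any rule's target class → [j].
Rule 2 applies to /o/ (between /j/ and /j/: before a voiced consonant) → [oː].
/j/ stays [j].
/n/ stays [n].
/u/ meets the environment for rule 2 (before a voiced consonant) → [uː].
/ɡ/ (between /u/ and /u/) is unaffected → [ɡ].
/u/ — between /ɡ/ and /f/; rule 2 does not apply here → [u].
/f/ — not in any rule's target class → [f].
/o/ (word-final) is in the target of rule 2 but the environment (before a voiced consonant) is not met → [o].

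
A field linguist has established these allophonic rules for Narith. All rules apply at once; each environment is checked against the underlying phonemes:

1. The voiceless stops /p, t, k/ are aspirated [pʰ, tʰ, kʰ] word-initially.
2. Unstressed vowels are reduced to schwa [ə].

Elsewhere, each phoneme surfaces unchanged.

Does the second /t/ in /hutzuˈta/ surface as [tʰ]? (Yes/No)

/t/ — between /u/ and /a/; rule 1 does not apply here → [t].
The actual realization is [t], not [tʰ].

No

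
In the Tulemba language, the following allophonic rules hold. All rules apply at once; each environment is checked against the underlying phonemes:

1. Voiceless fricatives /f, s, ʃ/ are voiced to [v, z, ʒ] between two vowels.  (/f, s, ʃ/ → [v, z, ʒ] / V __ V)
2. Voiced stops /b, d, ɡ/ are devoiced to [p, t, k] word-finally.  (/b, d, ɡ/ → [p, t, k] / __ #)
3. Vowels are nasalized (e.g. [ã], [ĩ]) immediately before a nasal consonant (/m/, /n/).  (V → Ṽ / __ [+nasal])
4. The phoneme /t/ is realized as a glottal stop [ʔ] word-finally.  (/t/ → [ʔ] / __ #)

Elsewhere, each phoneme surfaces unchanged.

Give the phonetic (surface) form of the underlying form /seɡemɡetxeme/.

/s/ (word-initial) fails the environment for rule 1, so it stays [s].
/e/ (between /s/ and /ɡ/) fails the environment for rule 3, so it stays [e].
/ɡ/ (between /e/ and /e/) fails the environment for rule 2, so it stays [ɡ].
/e/ (between /ɡ/ and /m/): before a nasal consonant, so rule 3 applies → [ẽ].
/ɡ/ (between /m/ and /e/) fails the environment for rule 2, so it stays [ɡ].
/e/ (between /ɡ/ and /t/): rule 3 targets it, but not before a nasal consonant → unchanged [e].
/t/ (between /e/ and /x/) fails the environment for rule 4, so it stays [t].
/e/ (between /x/ and /m/): before a nasal consonant, so rule 3 applies → [ẽ].
/e/ (word-final) is in the target of rule 3 but the environment (before a nasal consonant) is not met → [e].

[seɡẽmɡetxẽme]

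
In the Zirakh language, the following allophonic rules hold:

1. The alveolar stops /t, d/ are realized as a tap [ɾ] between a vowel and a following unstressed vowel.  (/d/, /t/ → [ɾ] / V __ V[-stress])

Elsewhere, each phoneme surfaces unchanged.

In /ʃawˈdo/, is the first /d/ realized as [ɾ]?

/d/ (between /w/ and /o/) is in the target of rule 1 but the environment (between a vowel and a following unstressed vowel) is not met → [d].
The actual realization is [d], not [ɾ].

No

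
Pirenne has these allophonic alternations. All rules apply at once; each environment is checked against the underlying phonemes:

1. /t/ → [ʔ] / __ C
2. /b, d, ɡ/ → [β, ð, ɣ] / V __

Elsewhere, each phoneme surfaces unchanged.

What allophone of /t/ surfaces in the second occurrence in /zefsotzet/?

[t]

/t/ (word-final) fails the environment for rule 1, so it stays [t].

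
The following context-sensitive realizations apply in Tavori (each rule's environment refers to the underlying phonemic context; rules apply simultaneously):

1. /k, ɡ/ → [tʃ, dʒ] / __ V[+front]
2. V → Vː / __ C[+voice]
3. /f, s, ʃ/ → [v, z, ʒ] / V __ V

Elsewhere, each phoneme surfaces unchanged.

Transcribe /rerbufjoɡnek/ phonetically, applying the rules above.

[reːrbufjoːɡnek]

/r/ stays [r].
/e/ (between /r/ and /r/) occurs before a voiced consonant → [eː] by rule 2.
/r/ stays [r].
/b/ — not in any rule's target class → [b].
/u/ — between /b/ and /f/; rule 2 does not apply here → [u].
/f/ (between /u/ and /j/): rule 3 targets it, but not between two vowels → unchanged [f].
/j/ — not in any rule's target class → [j].
/o/ (between /j/ and /ɡ/): before a voiced consonant, so rule 2 applies → [oː].
/ɡ/ (between /o/ and /n/) fails the environment for rule 1, so it stays [ɡ].
/n/ stays [n].
/e/ (between /n/ and /k/): rule 2 targets it, but not before a voiced consonant → unchanged [e].
/k/ (word-final) fails the environment for rule 1, so it stays [k].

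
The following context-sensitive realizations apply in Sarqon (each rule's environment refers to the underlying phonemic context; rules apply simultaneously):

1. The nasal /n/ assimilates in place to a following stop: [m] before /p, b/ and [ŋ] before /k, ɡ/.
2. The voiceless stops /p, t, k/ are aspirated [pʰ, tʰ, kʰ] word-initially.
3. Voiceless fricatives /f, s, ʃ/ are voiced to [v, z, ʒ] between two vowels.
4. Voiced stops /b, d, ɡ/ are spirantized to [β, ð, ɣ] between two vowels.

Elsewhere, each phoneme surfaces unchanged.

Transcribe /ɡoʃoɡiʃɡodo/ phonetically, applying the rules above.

/ɡ/ (word-initial) fails the environment for rule 4, so it stays [ɡ].
/o/ (between /ɡ/ and /ʃ/): no rule targets it → [o].
/ʃ/ (between /o/ and /o/): between two vowels, so rule 3 applies → [ʒ].
/o/ stays [o].
/ɡ/ — between /o/ and /i/, between two vowels — surfaces as [ɣ] (rule 4).
/i/ (between /ɡ/ and /ʃ/) is unaffected → [i].
/ʃ/ (between /i/ and /ɡ/) fails the environment for rule 3, so it stays [ʃ].
/ɡ/ — between /ʃ/ and /o/; rule 4 does not apply here → [ɡ].
/o/ stays [o].
/d/ (between /o/ and /o/): between two vowels, so rule 4 applies → [ð].
/o/ (word-final) is unaffected → [o].

[ɡoʒoɣiʃɡoðo]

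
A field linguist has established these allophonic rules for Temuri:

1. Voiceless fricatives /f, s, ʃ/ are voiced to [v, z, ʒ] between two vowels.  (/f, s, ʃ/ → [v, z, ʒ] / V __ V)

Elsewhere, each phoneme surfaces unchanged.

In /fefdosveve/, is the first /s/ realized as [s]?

/s/ — between /o/ and /v/; rule 1 does not apply here → [s].
The actual realization is [s], which matches [s].

Yes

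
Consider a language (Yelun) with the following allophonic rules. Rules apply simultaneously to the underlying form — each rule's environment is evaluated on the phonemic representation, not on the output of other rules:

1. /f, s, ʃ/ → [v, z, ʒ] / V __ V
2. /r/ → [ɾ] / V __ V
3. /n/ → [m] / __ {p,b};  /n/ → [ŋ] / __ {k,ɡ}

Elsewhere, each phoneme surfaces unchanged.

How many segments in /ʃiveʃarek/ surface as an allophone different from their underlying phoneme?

Segments that undergo a rule: /ʃ/ → [ʒ] (rule 1); /r/ → [ɾ] (rule 2).
All other segments surface unchanged.

2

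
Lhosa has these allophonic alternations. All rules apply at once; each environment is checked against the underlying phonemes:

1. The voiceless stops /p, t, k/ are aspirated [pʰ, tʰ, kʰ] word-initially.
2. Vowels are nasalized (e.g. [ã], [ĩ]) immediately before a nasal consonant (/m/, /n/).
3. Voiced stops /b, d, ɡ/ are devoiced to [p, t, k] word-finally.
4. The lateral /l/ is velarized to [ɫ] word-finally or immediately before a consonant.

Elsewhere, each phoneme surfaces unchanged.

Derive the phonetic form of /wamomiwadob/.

[wãmõmiwadop]

/w/ stays [w].
/a/ — between /w/ and /m/, before a nasal consonant — surfaces as [ã] (rule 2).
/m/ — not in any rule's target class → [m].
/o/ (between /m/ and /m/) occurs before a nasal consonant → [õ] by rule 2.
/m/ stays [m].
/i/ (between /m/ and /w/): rule 2 targets it, but not before a nasal consonant → unchanged [i].
/w/ stays [w].
/a/ (between /w/ and /d/) fails the environment for rule 2, so it stays [a].
/d/ (between /a/ and /o/) is in the target of rule 3 but the environment (word-finally) is not met → [d].
/o/ (between /d/ and /b/) fails the environment for rule 2, so it stays [o].
/b/ meets the environment for rule 3 (word-finally) → [p].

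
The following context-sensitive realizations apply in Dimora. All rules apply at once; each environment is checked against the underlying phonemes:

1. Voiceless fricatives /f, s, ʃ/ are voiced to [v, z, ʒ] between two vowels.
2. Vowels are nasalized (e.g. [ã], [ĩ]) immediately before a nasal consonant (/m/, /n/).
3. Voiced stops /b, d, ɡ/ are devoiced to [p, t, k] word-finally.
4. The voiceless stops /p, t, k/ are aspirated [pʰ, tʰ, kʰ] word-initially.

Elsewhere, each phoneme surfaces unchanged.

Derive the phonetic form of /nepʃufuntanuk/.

[nepʃuvũntãnuk]

/n/ (word-initial) is unaffected → [n].
/e/ — between /n/ and /p/; rule 2 does not apply here → [e].
/p/ (between /e/ and /ʃ/) fails the environment for rule 4, so it stays [p].
/ʃ/ — between /p/ and /u/; rule 1 does not apply here → [ʃ].
/u/ — between /ʃ/ and /f/; rule 2 does not apply here → [u].
/f/ meets the environment for rule 1 (between two vowels) → [v].
/u/ meets the environment for rule 2 (before a nasal consonant) → [ũ].
/n/ — not in any rule's target class → [n].
/t/ (between /n/ and /a/) fails the environment for rule 4, so it stays [t].
/a/ (between /t/ and /n/) occurs before a nasal consonant → [ã] by rule 2.
/n/ (between /a/ and /u/): no rule targets it → [n].
/u/ (between /n/ and /k/) is in the target of rule 2 but the environment (before a nasal consonant) is not met → [u].
/k/ (word-final) is in the target of rule 4 but the environment (word-initially) is not met → [k].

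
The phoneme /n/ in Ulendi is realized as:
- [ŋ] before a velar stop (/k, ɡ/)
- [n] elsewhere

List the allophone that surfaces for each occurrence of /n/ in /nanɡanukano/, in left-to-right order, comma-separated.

[n], [ŋ], [n], [n]

Occurrence 1 (position 1): no conditioning environment matches → elsewhere allophone [n].
Occurrence 2 (position 3): before a velar stop → [ŋ].
Occurrence 3 (position 6): no conditioning environment matches → elsewhere allophone [n].
Occurrence 4 (position 10): no conditioning environment matches → elsewhere allophone [n].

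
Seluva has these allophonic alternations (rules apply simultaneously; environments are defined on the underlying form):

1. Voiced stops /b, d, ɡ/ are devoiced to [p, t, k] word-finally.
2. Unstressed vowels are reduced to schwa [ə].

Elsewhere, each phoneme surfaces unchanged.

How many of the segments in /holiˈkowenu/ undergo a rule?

Segments that undergo a rule: /o/ → [ə] (rule 2); /i/ → [ə] (rule 2); /e/ → [ə] (rule 2); /u/ → [ə] (rule 2).
All other segments surface unchanged.

4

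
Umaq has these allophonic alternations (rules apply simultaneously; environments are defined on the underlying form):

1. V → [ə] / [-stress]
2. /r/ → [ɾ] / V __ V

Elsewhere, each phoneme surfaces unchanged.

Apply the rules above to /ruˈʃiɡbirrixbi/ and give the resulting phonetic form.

[rəˈʃiɡbərrəxbə]

/r/ (word-initial): rule 2 targets it, but not between two vowels → unchanged [r].
/u/ (between /r/ and /ʃ/): in an unstressed syllable, so rule 1 applies → [ə].
/ʃ/ — not in any rule's target class → [ʃ].
/i/ — between /ʃ/ and /ɡ/; rule 1 does not apply here → [i].
/ɡ/ — not in any rule's target class → [ɡ].
/b/ (between /ɡ/ and /i/) is unaffected → [b].
/i/ meets the environment for rule 1 (in an unstressed syllable) → [ə].
/r/ — between /i/ and /r/; rule 2 does not apply here → [r].
/r/ — between /r/ and /i/; rule 2 does not apply here → [r].
Rule 1 applies to /i/ (between /r/ and /x/: in an unstressed syllable) → [ə].
/x/ (between /i/ and /b/): no rule targets it → [x].
/b/ stays [b].
Rule 1 applies to /i/ (word-final: in an unstressed syllable) → [ə].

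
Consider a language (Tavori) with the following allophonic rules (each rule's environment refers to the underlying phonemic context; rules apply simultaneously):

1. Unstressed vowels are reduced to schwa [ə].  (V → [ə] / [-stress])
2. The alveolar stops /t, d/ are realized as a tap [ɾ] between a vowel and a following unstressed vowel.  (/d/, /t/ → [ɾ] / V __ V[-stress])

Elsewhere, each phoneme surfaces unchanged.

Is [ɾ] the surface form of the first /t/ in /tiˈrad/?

No

/t/ (word-initial) fails the environment for rule 2, so it stays [t].
The actual realization is [t], not [ɾ].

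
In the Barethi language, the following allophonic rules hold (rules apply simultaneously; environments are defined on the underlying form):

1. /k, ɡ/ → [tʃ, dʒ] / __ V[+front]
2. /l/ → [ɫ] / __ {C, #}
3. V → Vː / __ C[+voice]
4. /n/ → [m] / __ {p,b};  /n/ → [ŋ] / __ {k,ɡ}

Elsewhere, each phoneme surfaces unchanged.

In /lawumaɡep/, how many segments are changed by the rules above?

4

Segments that undergo a rule: /a/ → [aː] (rule 3); /u/ → [uː] (rule 3); /a/ → [aː] (rule 3); /ɡ/ → [dʒ] (rule 1).
All other segments surface unchanged.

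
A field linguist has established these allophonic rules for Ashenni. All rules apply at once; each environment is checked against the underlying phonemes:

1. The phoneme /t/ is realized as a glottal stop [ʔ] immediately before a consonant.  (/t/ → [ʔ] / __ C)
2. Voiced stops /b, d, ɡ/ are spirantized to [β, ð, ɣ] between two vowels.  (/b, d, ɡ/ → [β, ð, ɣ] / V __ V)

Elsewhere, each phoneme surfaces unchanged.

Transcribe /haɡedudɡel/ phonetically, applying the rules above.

[haɣeðudɡel]

/ɡ/ — between /a/ and /e/, between two vowels — surfaces as [ɣ] (rule 2).
/d/ meets the environment for rule 2 (between two vowels) → [ð].
/d/ (between /u/ and /ɡ/): rule 2 targets it, but not between two vowels → unchanged [d].
/ɡ/ — between /d/ and /e/; rule 2 does not apply here → [ɡ].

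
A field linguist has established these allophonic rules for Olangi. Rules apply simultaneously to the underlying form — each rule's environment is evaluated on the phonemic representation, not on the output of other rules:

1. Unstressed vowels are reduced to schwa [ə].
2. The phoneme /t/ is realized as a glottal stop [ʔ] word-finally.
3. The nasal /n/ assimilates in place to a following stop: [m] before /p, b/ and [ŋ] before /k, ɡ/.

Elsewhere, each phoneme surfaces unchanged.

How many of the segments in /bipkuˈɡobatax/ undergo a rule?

4

Segments that undergo a rule: /i/ → [ə] (rule 1); /u/ → [ə] (rule 1); /a/ → [ə] (rule 1); /a/ → [ə] (rule 1).
All other segments surface unchanged.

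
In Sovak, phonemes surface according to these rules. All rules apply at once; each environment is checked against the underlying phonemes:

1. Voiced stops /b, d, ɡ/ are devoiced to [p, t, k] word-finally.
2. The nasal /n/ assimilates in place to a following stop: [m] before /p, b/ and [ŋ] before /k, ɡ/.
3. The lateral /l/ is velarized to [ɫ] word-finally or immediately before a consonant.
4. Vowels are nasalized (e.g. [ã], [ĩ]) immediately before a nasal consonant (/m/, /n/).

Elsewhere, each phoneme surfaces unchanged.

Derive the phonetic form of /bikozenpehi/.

/b/ (word-initial) fails the environment for rule 1, so it stays [b].
/i/ — between /b/ and /k/; rule 4 does not apply here → [i].
/o/ (between /k/ and /z/) is in the target of rule 4 but the environment (before a nasal consonant) is not met → [o].
/e/ — between /z/ and /n/, before a nasal consonant — surfaces as [ẽ] (rule 4).
/n/ (between /e/ and /p/): before a labial or velar stop, so rule 2 applies → [m].
/e/ (between /p/ and /h/) fails the environment for rule 4, so it stays [e].
/i/ (word-final) fails the environment for rule 4, so it stays [i].

[bikozẽmpehi]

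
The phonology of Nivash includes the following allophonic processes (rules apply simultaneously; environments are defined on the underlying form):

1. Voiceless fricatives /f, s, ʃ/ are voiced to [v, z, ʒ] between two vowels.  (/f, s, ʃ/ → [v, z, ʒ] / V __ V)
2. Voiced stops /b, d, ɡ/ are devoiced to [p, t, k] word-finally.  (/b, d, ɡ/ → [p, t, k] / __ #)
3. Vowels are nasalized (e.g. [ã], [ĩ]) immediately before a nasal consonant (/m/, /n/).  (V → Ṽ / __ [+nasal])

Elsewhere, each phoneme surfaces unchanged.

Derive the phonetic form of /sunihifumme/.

/s/ (word-initial): rule 1 targets it, but not between two vowels → unchanged [s].
/u/ (between /s/ and /n/): before a nasal consonant, so rule 3 applies → [ũ].
/i/ (between /n/ and /h/) is in the target of rule 3 but the environment (before a nasal consonant) is not met → [i].
/i/ (between /h/ and /f/): rule 3 targets it, but not before a nasal consonant → unchanged [i].
/f/ (between /i/ and /u/): between two vowels, so rule 1 applies → [v].
/u/ (between /f/ and /m/): before a nasal consonant, so rule 3 applies → [ũ].
/e/ (word-final) is in the target of rule 3 but the environment (before a nasal consonant) is not met → [e].

[sũnihivũmme]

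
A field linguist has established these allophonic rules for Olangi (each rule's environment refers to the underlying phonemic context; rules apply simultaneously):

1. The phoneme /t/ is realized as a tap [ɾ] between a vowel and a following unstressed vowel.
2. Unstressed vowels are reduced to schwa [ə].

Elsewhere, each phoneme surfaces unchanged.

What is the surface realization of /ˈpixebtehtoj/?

[ˈpixəbtəhtəj]

/p/ stays [p].
/i/ (between /p/ and /x/) is in the target of rule 2 but the environment (in an unstressed syllable) is not met → [i].
/x/ (between /i/ and /e/): no rule targets it → [x].
Rule 2 applies to /e/ (between /x/ and /b/: in an unstressed syllable) → [ə].
/b/ (between /e/ and /t/) is unaffected → [b].
/t/ — between /b/ and /e/; rule 1 does not apply here → [t].
Rule 2 applies to /e/ (between /t/ and /h/: in an unstressed syllable) → [ə].
/h/ (between /e/ and /t/) is unaffected → [h].
/t/ (between /h/ and /o/) fails the environment for rule 1, so it stays [t].
Rule 2 applies to /o/ (between /t/ and /j/: in an unstressed syllable) → [ə].
/j/ (word-final): no rule targets it → [j].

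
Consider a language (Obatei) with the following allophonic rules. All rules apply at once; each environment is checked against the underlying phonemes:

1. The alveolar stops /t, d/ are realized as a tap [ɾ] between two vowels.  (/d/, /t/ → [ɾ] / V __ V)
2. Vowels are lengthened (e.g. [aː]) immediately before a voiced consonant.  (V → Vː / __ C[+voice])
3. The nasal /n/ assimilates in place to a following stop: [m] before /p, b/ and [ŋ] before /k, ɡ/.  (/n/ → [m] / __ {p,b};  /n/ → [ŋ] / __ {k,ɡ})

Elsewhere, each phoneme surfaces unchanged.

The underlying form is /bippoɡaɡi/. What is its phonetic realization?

/b/ (word-initial): no rule targets it → [b].
/i/ — between /b/ and /p/; rule 2 does not apply here → [i].
/p/ (between /i/ and /p/) is unaffected → [p].
/p/ — not in any rule's target class → [p].
Rule 2 applies to /o/ (between /p/ and /ɡ/: before a voiced consonant) → [oː].
/ɡ/ (between /o/ and /a/) is unaffected → [ɡ].
/a/ meets the environment for rule 2 (before a voiced consonant) → [aː].
/ɡ/ stays [ɡ].
/i/ (word-final) is in the target of rule 2 but the environment (before a voiced consonant) is not met → [i].

[bippoːɡaːɡi]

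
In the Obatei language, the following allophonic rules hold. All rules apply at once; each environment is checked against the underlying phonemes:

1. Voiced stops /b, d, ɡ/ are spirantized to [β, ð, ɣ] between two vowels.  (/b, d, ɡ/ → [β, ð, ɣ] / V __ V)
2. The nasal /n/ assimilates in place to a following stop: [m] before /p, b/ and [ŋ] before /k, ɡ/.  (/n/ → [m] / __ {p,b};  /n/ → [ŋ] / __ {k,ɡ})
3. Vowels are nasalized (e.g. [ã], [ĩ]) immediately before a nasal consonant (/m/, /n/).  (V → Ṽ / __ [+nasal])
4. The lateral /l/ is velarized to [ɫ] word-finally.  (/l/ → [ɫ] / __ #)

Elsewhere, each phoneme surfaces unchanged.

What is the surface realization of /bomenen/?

/b/ (word-initial) fails the environment for rule 1, so it stays [b].
/o/ (between /b/ and /m/): before a nasal consonant, so rule 3 applies → [õ].
/e/ meets the environment for rule 3 (before a nasal consonant) → [ẽ].
/n/ (between /e/ and /e/) is in the target of rule 2 but the environment (before a labial or velar stop) is not met → [n].
/e/ — between /n/ and /n/, before a nasal consonant — surfaces as [ẽ] (rule 3).
/n/ — word-final; rule 2 does not apply here → [n].

[bõmẽnẽn]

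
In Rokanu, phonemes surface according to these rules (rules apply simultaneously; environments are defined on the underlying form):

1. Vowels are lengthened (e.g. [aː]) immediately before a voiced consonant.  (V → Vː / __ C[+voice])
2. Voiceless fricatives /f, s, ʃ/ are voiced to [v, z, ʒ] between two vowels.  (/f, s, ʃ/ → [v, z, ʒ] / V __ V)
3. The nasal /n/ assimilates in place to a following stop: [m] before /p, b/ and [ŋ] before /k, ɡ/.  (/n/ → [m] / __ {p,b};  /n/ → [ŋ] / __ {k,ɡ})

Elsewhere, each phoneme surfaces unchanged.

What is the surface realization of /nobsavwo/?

/n/ (word-initial) is in the target of rule 3 but the environment (before a labial or velar stop) is not met → [n].
/o/ (between /n/ and /b/): before a voiced consonant, so rule 1 applies → [oː].
/s/ (between /b/ and /a/) is in the target of rule 2 but the environment (between two vowels) is not met → [s].
/a/ (between /s/ and /v/): before a voiced consonant, so rule 1 applies → [aː].
/o/ — word-final; rule 1 does not apply here → [o].

[noːbsaːvwo]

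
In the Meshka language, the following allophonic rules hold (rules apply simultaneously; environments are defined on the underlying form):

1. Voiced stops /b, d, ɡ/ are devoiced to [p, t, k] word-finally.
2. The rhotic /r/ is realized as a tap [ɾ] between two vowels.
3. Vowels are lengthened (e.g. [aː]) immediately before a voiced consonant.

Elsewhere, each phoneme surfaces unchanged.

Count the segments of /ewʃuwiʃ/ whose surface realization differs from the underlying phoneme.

Segments that undergo a rule: /e/ → [eː] (rule 3); /u/ → [uː] (rule 3).
All other segments surface unchanged.

2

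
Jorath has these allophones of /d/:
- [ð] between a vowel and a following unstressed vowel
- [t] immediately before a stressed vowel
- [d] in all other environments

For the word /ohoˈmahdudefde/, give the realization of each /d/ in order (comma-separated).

[d], [ð], [d]

Occurrence 1 (position 7): no conditioning environment matches → elsewhere allophone [d].
Occurrence 2 (position 9): between a vowel and a following unstressed vowel → [ð].
Occurrence 3 (position 12): no conditioning environment matches → elsewhere allophone [d].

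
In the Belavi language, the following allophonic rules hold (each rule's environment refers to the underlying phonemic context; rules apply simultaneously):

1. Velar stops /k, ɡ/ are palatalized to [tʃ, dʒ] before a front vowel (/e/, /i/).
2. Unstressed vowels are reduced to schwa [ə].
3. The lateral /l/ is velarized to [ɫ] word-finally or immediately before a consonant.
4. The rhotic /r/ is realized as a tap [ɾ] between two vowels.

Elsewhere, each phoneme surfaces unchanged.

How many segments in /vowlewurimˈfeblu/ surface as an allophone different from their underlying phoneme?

Segments that undergo a rule: /o/ → [ə] (rule 2); /e/ → [ə] (rule 2); /u/ → [ə] (rule 2); /r/ → [ɾ] (rule 4); /i/ → [ə] (rule 2); /u/ → [ə] (rule 2).
All other segments surface unchanged.

6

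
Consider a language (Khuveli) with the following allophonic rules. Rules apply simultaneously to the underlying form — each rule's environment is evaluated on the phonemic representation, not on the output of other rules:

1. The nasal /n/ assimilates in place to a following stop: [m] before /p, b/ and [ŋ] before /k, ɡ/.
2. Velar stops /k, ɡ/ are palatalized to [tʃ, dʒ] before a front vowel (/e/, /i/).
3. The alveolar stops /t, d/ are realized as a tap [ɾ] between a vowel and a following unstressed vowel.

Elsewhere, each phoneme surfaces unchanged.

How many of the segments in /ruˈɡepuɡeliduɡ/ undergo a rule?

Segments that undergo a rule: /ɡ/ → [dʒ] (rule 2); /ɡ/ → [dʒ] (rule 2); /d/ → [ɾ] (rule 3).
All other segments surface unchanged.

3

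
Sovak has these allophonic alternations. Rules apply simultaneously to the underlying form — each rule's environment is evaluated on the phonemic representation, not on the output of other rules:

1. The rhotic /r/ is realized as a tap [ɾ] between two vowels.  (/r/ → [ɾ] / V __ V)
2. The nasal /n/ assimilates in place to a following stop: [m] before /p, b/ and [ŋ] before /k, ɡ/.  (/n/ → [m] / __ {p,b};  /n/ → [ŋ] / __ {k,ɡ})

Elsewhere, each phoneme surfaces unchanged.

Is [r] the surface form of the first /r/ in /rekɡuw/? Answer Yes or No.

/r/ (word-initial) fails the environment for rule 1, so it stays [r].
The actual realization is [r], which matches [r].

Yes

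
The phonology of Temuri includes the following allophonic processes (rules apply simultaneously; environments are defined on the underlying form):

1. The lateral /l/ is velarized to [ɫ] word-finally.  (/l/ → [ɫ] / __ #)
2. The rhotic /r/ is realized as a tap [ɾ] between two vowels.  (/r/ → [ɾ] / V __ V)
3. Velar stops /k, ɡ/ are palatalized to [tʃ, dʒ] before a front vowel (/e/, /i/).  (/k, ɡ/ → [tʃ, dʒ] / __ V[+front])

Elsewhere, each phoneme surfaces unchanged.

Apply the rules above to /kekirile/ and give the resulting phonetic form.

[tʃetʃiɾile]

/k/ (word-initial) occurs before a front vowel → [tʃ] by rule 3.
/k/ meets the environment for rule 3 (before a front vowel) → [tʃ].
/r/ — between /i/ and /i/, between two vowels — surfaces as [ɾ] (rule 2).
/l/ (between /i/ and /e/): rule 1 targets it, but not word-finally → unchanged [l].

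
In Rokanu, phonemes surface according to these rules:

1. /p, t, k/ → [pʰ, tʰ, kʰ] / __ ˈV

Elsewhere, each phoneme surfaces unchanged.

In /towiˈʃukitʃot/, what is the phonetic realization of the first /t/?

[t]

/t/ (word-initial): rule 1 targets it, but not immediately before a stressed vowel → unchanged [t].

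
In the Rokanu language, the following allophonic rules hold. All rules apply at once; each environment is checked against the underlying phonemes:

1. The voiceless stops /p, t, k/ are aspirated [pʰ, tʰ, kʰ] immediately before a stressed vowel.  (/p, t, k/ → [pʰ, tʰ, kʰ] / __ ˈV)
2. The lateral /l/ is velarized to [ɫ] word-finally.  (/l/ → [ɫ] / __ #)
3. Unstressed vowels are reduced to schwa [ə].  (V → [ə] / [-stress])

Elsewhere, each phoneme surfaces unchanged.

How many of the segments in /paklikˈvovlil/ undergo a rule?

4

Segments that undergo a rule: /a/ → [ə] (rule 3); /i/ → [ə] (rule 3); /i/ → [ə] (rule 3); /l/ → [ɫ] (rule 2).
All other segments surface unchanged.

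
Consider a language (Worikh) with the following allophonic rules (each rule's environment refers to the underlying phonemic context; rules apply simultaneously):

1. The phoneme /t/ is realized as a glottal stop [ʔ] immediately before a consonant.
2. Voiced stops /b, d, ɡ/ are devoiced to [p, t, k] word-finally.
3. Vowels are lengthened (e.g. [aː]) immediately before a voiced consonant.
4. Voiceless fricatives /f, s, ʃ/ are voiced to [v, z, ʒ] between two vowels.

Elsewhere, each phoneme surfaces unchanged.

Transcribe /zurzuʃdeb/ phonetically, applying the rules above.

[zuːrzuʃdeːp]

/z/ (word-initial): no rule targets it → [z].
/u/ — between /z/ and /r/, before a voiced consonant — surfaces as [uː] (rule 3).
/r/ (between /u/ and /z/): no rule targets it → [r].
/z/ — not in any rule's target class → [z].
/u/ (between /z/ and /ʃ/): rule 3 targets it, but not before a voiced consonant → unchanged [u].
/ʃ/ (between /u/ and /d/) fails the environment for rule 4, so it stays [ʃ].
/d/ (between /ʃ/ and /e/) is in the target of rule 2 but the environment (word-finally) is not met → [d].
/e/ (between /d/ and /b/): before a voiced consonant, so rule 3 applies → [eː].
/b/ (word-final) occurs word-finally → [p] by rule 2.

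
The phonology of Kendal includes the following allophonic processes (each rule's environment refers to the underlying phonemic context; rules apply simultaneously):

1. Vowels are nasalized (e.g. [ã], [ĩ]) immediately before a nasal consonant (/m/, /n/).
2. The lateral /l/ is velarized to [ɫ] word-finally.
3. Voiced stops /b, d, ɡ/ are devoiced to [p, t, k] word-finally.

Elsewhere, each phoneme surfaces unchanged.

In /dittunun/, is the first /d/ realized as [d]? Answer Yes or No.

Yes

/d/ (word-initial): rule 3 targets it, but not word-finally → unchanged [d].
The actual realization is [d], which matches [d].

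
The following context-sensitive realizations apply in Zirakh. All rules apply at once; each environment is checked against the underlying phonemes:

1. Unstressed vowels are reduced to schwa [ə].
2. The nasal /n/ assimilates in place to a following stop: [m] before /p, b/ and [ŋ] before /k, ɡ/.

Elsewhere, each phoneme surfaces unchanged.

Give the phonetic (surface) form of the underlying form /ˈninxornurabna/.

[ˈninxərnərəbnə]

/n/ (word-initial): rule 2 targets it, but not before a labial or velar stop → unchanged [n].
/i/ (between /n/ and /n/): rule 1 targets it, but not in an unstressed syllable → unchanged [i].
/n/ (between /i/ and /x/) fails the environment for rule 2, so it stays [n].
/x/ — not in any rule's target class → [x].
/o/ meets the environment for rule 1 (in an unstressed syllable) → [ə].
/r/ — not in any rule's target class → [r].
/n/ — between /r/ and /u/; rule 2 does not apply here → [n].
/u/ — between /n/ and /r/, in an unstressed syllable — surfaces as [ə] (rule 1).
/r/ — not in any rule's target class → [r].
/a/ (between /r/ and /b/): in an unstressed syllable, so rule 1 applies → [ə].
/b/ (between /a/ and /n/) is unaffected → [b].
/n/ (between /b/ and /a/) is in the target of rule 2 but the environment (before a labial or velar stop) is not met → [n].
/a/ meets the environment for rule 1 (in an unstressed syllable) → [ə].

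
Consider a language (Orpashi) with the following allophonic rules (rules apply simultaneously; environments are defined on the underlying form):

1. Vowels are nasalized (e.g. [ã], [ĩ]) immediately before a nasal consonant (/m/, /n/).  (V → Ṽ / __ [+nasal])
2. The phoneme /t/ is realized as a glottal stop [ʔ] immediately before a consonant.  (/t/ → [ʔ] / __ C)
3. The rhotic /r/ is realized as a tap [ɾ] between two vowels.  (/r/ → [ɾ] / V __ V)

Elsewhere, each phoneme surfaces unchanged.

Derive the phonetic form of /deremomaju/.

[deɾẽmõmaju]

/d/ stays [d].
/e/ (between /d/ and /r/) fails the environment for rule 1, so it stays [e].
/r/ (between /e/ and /e/) occurs between two vowels → [ɾ] by rule 3.
/e/ — between /r/ and /m/, before a nasal consonant — surfaces as [ẽ] (rule 1).
/m/ (between /e/ and /o/) is unaffected → [m].
/o/ — between /m/ and /m/, before a nasal consonant — surfaces as [õ] (rule 1).
/m/ — not in any rule's target class → [m].
/a/ (between /m/ and /j/) is in the target of rule 1 but the environment (before a nasal consonant) is not met → [a].
/j/ stays [j].
/u/ (word-final) fails the environment for rule 1, so it stays [u].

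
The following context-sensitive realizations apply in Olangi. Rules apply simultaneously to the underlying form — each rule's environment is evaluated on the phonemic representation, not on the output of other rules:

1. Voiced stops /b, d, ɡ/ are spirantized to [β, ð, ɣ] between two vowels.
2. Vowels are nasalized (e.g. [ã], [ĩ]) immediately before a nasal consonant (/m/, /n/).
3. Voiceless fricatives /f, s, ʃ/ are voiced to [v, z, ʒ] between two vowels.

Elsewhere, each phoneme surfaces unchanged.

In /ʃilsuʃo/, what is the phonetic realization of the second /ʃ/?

Rule 3 applies to /ʃ/ (between /u/ and /o/: between two vowels) → [ʒ].

[ʒ]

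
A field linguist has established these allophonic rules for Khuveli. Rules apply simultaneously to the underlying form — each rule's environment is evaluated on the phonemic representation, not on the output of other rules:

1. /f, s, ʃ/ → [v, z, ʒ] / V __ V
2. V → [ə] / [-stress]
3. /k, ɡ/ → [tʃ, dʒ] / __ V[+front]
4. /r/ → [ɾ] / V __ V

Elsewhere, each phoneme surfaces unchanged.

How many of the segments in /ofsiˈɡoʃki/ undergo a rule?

4

Segments that undergo a rule: /o/ → [ə] (rule 2); /i/ → [ə] (rule 2); /k/ → [tʃ] (rule 3); /i/ → [ə] (rule 2).
All other segments surface unchanged.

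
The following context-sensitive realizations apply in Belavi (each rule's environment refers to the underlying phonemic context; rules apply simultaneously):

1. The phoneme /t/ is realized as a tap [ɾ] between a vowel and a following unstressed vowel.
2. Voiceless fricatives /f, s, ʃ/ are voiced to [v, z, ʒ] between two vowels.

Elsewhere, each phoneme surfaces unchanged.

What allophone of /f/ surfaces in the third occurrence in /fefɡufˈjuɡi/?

/f/ (between /u/ and /j/) is in the target of rule 2 but the environment (between two vowels) is not met → [f].

[f]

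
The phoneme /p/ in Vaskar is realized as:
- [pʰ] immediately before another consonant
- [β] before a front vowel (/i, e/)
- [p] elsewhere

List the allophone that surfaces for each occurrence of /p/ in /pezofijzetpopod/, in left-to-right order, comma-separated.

Occurrence 1 (position 1): before a front vowel (/i, e/) → [β].
Occurrence 2 (position 11): no conditioning environment matches → elsewhere allophone [p].
Occurrence 3 (position 13): no conditioning environment matches → elsewhere allophone [p].

[β], [p], [p]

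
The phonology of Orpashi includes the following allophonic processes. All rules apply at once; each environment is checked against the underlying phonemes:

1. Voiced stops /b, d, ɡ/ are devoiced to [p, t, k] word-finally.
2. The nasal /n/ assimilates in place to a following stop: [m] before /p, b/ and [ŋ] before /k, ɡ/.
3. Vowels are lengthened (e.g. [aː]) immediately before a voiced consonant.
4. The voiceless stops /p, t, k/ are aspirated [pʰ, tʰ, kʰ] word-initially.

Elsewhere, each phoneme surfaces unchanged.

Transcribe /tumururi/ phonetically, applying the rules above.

[tʰuːmuːruːri]

/t/ — word-initial, word-initially — surfaces as [tʰ] (rule 4).
Rule 3 applies to /u/ (between /t/ and /m/: before a voiced consonant) → [uː].
/m/ — not in any rule's target class → [m].
/u/ (between /m/ and /r/): before a voiced consonant, so rule 3 applies → [uː].
/r/ — not in any rule's target class → [r].
/u/ (between /r/ and /r/): before a voiced consonant, so rule 3 applies → [uː].
/r/ (between /u/ and /i/) is unaffected → [r].
/i/ (word-final) fails the environment for rule 3, so it stays [i].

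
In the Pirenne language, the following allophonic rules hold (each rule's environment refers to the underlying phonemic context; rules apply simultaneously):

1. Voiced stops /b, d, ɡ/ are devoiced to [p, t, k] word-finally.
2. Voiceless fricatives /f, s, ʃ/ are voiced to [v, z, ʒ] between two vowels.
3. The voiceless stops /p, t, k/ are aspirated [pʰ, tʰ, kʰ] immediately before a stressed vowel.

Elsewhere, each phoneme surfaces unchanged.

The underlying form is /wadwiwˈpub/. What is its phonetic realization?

[wadwiwˈpʰup]

/w/ — not in any rule's target class → [w].
/a/ — not in any rule's target class → [a].
/d/ (between /a/ and /w/): rule 1 targets it, but not word-finally → unchanged [d].
/w/ (between /d/ and /i/): no rule targets it → [w].
/i/ — not in any rule's target class → [i].
/w/ — not in any rule's target class → [w].
/p/ (between /w/ and /u/): immediately before a stressed vowel, so rule 3 applies → [pʰ].
/u/ (between /p/ and /b/): no rule targets it → [u].
Rule 1 applies to /b/ (word-final: word-finally) → [p].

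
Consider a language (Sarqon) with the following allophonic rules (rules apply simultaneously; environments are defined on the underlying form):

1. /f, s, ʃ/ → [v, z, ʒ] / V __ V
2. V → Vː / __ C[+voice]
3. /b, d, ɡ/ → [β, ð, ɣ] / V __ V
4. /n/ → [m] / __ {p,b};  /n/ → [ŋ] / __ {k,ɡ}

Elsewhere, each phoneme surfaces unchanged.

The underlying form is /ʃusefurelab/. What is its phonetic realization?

/ʃ/ — word-initial; rule 1 does not apply here → [ʃ].
/u/ — between /ʃ/ and /s/; rule 2 does not apply here → [u].
/s/ — between /u/ and /e/, between two vowels — surfaces as [z] (rule 1).
/e/ (between /s/ and /f/): rule 2 targets it, but not before a voiced consonant → unchanged [e].
/f/ meets the environment for rule 1 (between two vowels) → [v].
Rule 2 applies to /u/ (between /f/ and /r/: before a voiced consonant) → [uː].
/e/ (between /r/ and /l/): before a voiced consonant, so rule 2 applies → [eː].
/a/ (between /l/ and /b/) occurs before a voiced consonant → [aː] by rule 2.
/b/ — word-final; rule 3 does not apply here → [b].

[ʃuzevuːreːlaːb]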